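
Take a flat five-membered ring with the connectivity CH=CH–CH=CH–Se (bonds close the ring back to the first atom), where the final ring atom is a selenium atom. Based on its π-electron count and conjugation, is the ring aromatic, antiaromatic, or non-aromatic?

All ring atoms are sp² and supply a p orbital to the ring (the double-bond atoms are sp², each contributing one p electron; the selenium donates one lone pair from its p orbital); the conjugation is uninterrupted.
Adding the contributions, 2 × 2 = 4 from the double-bond units + 2 from the Se atom = 6.
Since 6 = 4·1 + 2, the ring meets the 4n+2 criterion.

Aromatic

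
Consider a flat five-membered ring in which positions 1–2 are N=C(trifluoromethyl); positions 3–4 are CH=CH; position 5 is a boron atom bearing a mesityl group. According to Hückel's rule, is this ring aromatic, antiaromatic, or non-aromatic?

Antiaromatic

The p orbitals form a continuous loop: every atom in a ring double bond is sp² and brings one electron to the p orbital; each =N– nitrogen is pyridine-type (lone pair in the sp² plane, one electron in the p orbital); the boron has an empty p orbital. The ring is fully conjugated.
Tallying contributions gives 2 × 2 = 4 from the double-bond units + 0 from the B(mesityl) atom = 4.
4 = 4(1); a planar, fully conjugated 4n system is antiaromatic.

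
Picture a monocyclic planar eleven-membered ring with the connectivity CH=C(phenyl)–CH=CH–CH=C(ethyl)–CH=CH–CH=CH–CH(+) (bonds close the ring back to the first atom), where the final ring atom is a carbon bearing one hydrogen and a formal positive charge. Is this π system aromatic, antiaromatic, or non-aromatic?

Aromatic

Every ring atom contributes a p orbital perpendicular to the ring (every atom in a ring double bond is sp² and brings one electron to the p orbital; the carbocation has an empty p orbital), so the π system is cyclic and fully conjugated.
Adding the contributions, 5 × 2 = 10 from the double-bond units + 0 from the CH(+) atom = 10.
Since 10 = 4·2 + 2, the ring meets the 4n+2 criterion.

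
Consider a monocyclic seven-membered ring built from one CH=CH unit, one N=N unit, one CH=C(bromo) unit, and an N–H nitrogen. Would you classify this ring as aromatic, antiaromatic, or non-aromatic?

Antiaromatic

Every ring atom contributes a p orbital perpendicular to the ring (the double-bond atoms are sp², each contributing one p electron; the doubly-bonded nitrogens are pyridine-type — their lone pairs lie in the ring plane, leaving one electron in the p orbital; the pyrrole-type nitrogen donates its lone pair from the p orbital), so the π system is cyclic and fully conjugated.
Adding the contributions, 3 × 2 = 6 from the double-bond units + 2 from the NH atom = 8.
With 8 = 4·2 π electrons, Hückel's rule classifies the planar ring as antiaromatic.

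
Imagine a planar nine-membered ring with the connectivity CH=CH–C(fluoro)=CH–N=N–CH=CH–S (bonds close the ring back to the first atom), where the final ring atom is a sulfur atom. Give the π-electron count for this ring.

The p orbitals form a continuous loop: the double-bond atoms are sp², each contributing one p electron; the doubly-bonded nitrogens are pyridine-type — their lone pairs lie in the ring plane, leaving one electron in the p orbital; the sulfur donates one lone pair from its p orbital. The ring is fully conjugated.
π-electron count: 4 × 2 = 8 from the double-bond units + 2 from the S atom = 10.

10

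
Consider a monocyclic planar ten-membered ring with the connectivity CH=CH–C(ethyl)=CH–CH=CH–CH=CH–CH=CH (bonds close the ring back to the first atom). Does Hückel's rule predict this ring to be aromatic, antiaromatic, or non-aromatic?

Check conjugation: every atom in a ring double bond is sp² and brings one electron to the p orbital — every position has a p orbital, so the cyclic π system is continuous.
Counting π electrons: 5 × 2 = 10 from the 5 double-bond units.
That gives a 4n+2 count (10, n = 2).

Aromatic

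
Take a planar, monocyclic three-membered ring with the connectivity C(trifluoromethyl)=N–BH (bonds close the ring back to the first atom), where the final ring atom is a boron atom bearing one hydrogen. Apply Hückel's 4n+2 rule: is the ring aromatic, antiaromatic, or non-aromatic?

The p orbitals form a continuous loop: every atom in a ring double bond is sp² and brings one electron to the p orbital; the doubly-bonded nitrogens are pyridine-type — their lone pairs lie in the ring plane, leaving one electron in the p orbital; the boron has an empty p orbital. The ring is fully conjugated.
Adding the contributions, 1 × 2 = 2 from the double-bond unit + 0 from the BH atom = 2.
With 2 π electrons (n = 0), the Hückel 4n+2 condition holds.

Aromatic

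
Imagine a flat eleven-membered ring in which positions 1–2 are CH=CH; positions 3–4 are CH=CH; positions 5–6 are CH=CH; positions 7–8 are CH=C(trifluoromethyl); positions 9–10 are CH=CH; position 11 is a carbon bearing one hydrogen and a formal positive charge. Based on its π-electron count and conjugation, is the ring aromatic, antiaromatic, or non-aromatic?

Check conjugation: the double-bond atoms are sp², each contributing one p electron; the carbocation has an empty p orbital — every position has a p orbital, so the cyclic π system is continuous.
π-electron count: 5 × 2 = 10 from the double-bond units + 0 from the CH(+) atom = 10.
With 10 π electrons (n = 2), the Hückel 4n+2 condition holds.

Aromatic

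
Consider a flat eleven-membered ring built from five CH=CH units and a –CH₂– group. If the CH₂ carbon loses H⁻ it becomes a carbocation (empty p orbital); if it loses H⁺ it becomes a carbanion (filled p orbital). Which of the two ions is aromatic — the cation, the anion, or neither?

Once that carbon is sp², every ring atom has a p orbital and both ions are fully conjugated.
Cation: 5 × 2 + 0 = 10 π electrons → 4(2)+2, aromatic.
Anion: 5 × 2 + 2 = 12 π electrons → 4(3), antiaromatic.

The cation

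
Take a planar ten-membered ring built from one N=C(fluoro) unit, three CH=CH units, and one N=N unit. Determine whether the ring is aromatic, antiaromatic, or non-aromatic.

Aromatic

Every ring atom contributes a p orbital perpendicular to the ring (each doubly-bonded ring atom is sp² with one p-orbital electron; each =N– nitrogen is pyridine-type (lone pair in the sp² plane, one electron in the p orbital)), so the π system is cyclic and fully conjugated.
Counting π electrons: 5 × 2 = 10 from the 5 double-bond units.
That gives a 4n+2 count (10, n = 2).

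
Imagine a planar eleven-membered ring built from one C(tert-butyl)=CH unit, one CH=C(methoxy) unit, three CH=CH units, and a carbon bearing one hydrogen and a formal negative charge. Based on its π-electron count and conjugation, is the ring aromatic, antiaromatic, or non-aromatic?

Every ring atom contributes a p orbital perpendicular to the ring (each doubly-bonded ring atom is sp² with one p-orbital electron; the carbanion's lone pair occupies the p orbital), so the π system is cyclic and fully conjugated.
Tallying contributions gives 5 × 2 = 10 from the double-bond units + 2 from the CH(-) atom = 12.
12 = 4(3); a planar, fully conjugated 4n system is antiaromatic.

Antiaromatic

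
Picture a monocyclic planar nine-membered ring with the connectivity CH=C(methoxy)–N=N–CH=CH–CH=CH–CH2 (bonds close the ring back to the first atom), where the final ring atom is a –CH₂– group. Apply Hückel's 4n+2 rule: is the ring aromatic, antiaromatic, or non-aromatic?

Non-aromatic

The CH2 carbon is saturated: the tetrahedral CH₂ carbon is sp³ and has no p orbital in the ring π system. Conjugation is not continuous around the ring.
Without a continuous loop of overlapping p orbitals the Hückel electron count never comes into play.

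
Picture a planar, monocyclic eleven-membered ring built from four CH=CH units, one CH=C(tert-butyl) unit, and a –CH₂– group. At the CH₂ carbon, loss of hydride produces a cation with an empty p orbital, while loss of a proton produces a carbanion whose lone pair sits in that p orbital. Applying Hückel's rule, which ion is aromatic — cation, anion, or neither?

In both ions every ring atom is sp² and contributes a p orbital, so both rings are fully conjugated.
Cation: 5 × 2 + 0 = 10 π electrons → 4(2)+2, aromatic.
Anion: 5 × 2 + 2 = 12 π electrons → 4(3), antiaromatic.

The cation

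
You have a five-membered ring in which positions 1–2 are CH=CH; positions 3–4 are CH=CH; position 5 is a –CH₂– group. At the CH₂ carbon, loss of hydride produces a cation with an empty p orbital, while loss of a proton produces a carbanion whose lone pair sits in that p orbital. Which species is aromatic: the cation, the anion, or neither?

The anion

In either ion the ring is fully conjugated: every atom, including the new sp² carbon, supplies a p orbital.
Cation: 2 × 2 + 0 = 4 π electrons → 4(1), antiaromatic.
Anion: 2 × 2 + 2 = 6 π electrons → 4(1)+2, aromatic.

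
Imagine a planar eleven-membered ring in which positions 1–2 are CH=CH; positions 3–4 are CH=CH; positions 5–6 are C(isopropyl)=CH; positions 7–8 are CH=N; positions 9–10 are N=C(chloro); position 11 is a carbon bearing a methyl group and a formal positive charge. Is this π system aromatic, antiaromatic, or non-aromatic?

Check conjugation: each doubly-bonded ring atom is sp² with one p-orbital electron; the doubly-bonded nitrogens are pyridine-type — their lone pairs lie in the ring plane, leaving one electron in the p orbital; the carbocation has an empty p orbital — every position has a p orbital, so the cyclic π system is continuous.
Tallying contributions gives 5 × 2 = 10 from the double-bond units + 0 from the C(methyl)(+) atom = 10.
That gives a 4n+2 count (10, n = 2).

Aromatic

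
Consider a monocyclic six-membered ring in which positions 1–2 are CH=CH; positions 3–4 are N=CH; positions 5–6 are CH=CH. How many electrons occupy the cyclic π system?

All ring atoms are sp² and supply a p orbital to the ring (every atom in a ring double bond is sp² and brings one electron to the p orbital; the doubly-bonded nitrogens are pyridine-type — their lone pairs lie in the ring plane, leaving one electron in the p orbital); the conjugation is uninterrupted.
Counting π electrons: 3 × 2 = 6 from the 3 double-bond units.

6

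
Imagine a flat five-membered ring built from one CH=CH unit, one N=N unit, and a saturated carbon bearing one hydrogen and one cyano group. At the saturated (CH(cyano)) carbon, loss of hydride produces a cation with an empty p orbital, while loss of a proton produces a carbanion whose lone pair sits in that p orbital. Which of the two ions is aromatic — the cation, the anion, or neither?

The anion

Once that carbon is sp², every ring atom has a p orbital and both ions are fully conjugated.
Cation: 2 × 2 + 0 = 4 π electrons → 4(1), antiaromatic.
Anion: 2 × 2 + 2 = 6 π electrons → 4(1)+2, aromatic.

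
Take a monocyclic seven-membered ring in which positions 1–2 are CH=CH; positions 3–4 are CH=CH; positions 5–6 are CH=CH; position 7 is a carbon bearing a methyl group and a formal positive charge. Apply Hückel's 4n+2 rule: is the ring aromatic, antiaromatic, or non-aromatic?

All ring atoms are sp² and supply a p orbital to the ring (the double-bond atoms are sp², each contributing one p electron; the carbocation has an empty p orbital); the conjugation is uninterrupted.
Tallying contributions gives 3 × 2 = 6 from the double-bond units + 0 from the C(methyl)(+) atom = 6.
6 = 4(1) + 2, which satisfies Hückel's 4n+2 rule.

Aromatic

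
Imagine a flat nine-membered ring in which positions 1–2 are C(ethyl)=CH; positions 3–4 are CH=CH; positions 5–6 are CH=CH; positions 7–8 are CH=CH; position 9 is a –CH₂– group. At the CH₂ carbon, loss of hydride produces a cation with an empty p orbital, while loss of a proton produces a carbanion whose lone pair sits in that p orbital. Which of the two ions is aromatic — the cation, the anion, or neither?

In either ion the ring is fully conjugated: every atom, including the new sp² carbon, supplies a p orbital.
Cation: 4 × 2 + 0 = 8 π electrons → 4(2), antiaromatic.
Anion: 4 × 2 + 2 = 10 π electrons → 4(2)+2, aromatic.

The anion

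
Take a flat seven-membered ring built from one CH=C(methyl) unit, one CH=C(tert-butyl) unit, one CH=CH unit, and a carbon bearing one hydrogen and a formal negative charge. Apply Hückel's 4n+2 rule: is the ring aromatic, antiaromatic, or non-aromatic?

All ring atoms are sp² and supply a p orbital to the ring (every atom in a ring double bond is sp² and brings one electron to the p orbital; the carbanion's lone pair occupies the p orbital); the conjugation is uninterrupted.
Tallying contributions gives 3 × 2 = 6 from the double-bond units + 2 from the CH(-) atom = 8.
8 is a 4n count (n = 2), so the planar conjugated ring is antiaromatic.

Antiaromatic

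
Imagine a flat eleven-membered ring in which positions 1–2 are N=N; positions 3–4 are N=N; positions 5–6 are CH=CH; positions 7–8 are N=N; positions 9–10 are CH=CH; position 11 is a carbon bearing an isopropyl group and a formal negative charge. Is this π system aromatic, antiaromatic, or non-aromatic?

All ring atoms are sp² and supply a p orbital to the ring (each doubly-bonded ring atom is sp² with one p-orbital electron; each sp² =N– keeps its lone pair in-plane and puts one electron into the π system; the carbanion's lone pair occupies the p orbital); the conjugation is uninterrupted.
Counting π electrons: 5 × 2 = 10 from the double-bond units + 2 from the C(isopropyl)(-) atom = 12.
With 12 = 4·3 π electrons, Hückel's rule classifies the planar ring as antiaromatic.

Antiaromatic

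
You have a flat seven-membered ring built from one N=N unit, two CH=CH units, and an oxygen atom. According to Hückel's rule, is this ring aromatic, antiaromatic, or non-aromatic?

Check conjugation: the double-bond atoms are sp², each contributing one p electron; each sp² =N– keeps its lone pair in-plane and puts one electron into the π system; the oxygen donates one lone pair from its p orbital — every position has a p orbital, so the cyclic π system is continuous.
Tallying contributions gives 3 × 2 = 6 from the double-bond units + 2 from the O atom = 8.
8 is a 4n count (n = 2), so the planar conjugated ring is antiaromatic.

Antiaromatic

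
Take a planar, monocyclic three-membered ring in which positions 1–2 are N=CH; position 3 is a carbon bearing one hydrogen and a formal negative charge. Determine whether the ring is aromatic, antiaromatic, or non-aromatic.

All ring atoms are sp² and supply a p orbital to the ring (each doubly-bonded ring atom is sp² with one p-orbital electron; each =N– nitrogen is pyridine-type (lone pair in the sp² plane, one electron in the p orbital); the carbanion's lone pair occupies the p orbital); the conjugation is uninterrupted.
π-electron count: 1 × 2 = 2 from the double-bond unit + 2 from the CH(-) atom = 4.
A 4n π count (4, n = 1) in a planar conjugated ring means antiaromatic.

Antiaromatic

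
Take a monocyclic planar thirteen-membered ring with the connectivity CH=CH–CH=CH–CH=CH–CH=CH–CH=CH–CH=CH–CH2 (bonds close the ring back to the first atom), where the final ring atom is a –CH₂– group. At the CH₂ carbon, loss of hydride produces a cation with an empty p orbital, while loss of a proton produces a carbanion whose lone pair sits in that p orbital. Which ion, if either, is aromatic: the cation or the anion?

The anion

Once that carbon is sp², every ring atom has a p orbital and both ions are fully conjugated.
Cation: 6 × 2 + 0 = 12 π electrons → 4(3), antiaromatic.
Anion: 6 × 2 + 2 = 14 π electrons → 4(3)+2, aromatic.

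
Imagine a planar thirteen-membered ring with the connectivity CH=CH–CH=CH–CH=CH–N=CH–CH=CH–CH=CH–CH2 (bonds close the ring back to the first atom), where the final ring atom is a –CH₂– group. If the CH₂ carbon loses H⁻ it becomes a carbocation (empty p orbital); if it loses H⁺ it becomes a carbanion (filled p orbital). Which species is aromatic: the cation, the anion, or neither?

In both ions every ring atom is sp² and contributes a p orbital, so both rings are fully conjugated.
Cation: 6 × 2 + 0 = 12 π electrons → 4(3), antiaromatic.
Anion: 6 × 2 + 2 = 14 π electrons → 4(3)+2, aromatic.

The anion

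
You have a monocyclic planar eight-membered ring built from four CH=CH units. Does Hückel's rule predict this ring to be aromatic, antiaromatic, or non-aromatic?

The p orbitals form a continuous loop: every atom in a ring double bond is sp² and brings one electron to the p orbital. The ring is fully conjugated.
Counting π electrons: 4 × 2 = 8 from the 4 double-bond units.
8 is a 4n count (n = 2), so the planar conjugated ring is antiaromatic.
(This ring is cyclooctatetraene.)

Antiaromatic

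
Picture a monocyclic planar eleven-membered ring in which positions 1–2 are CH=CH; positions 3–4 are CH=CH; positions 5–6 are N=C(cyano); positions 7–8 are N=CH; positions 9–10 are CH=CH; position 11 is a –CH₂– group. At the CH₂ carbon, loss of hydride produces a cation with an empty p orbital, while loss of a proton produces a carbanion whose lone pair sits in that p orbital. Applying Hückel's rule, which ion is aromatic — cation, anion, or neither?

Once that carbon is sp², every ring atom has a p orbital and both ions are fully conjugated.
Cation: 5 × 2 + 0 = 10 π electrons → 4(2)+2, aromatic.
Anion: 5 × 2 + 2 = 12 π electrons → 4(3), antiaromatic.

The cation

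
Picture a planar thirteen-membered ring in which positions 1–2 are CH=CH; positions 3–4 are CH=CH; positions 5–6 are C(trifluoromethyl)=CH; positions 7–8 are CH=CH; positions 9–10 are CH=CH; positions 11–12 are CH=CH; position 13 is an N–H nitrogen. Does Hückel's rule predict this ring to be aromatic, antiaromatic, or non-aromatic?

All ring atoms are sp² and supply a p orbital to the ring (each doubly-bonded ring atom is sp² with one p-orbital electron; the pyrrole-type nitrogen donates its lone pair from the p orbital); the conjugation is uninterrupted.
Adding the contributions, 6 × 2 = 12 from the double-bond units + 2 from the NH atom = 14.
That gives a 4n+2 count (14, n = 3).

Aromatic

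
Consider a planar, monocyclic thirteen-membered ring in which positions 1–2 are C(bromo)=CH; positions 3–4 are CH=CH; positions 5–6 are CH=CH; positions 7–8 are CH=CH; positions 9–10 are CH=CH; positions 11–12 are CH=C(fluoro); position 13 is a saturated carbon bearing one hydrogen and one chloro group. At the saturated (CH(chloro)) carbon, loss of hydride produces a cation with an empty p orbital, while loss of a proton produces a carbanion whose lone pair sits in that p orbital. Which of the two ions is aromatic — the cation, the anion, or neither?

The anion

In both ions every ring atom is sp² and contributes a p orbital, so both rings are fully conjugated.
Cation: 6 × 2 + 0 = 12 π electrons → 4(3), antiaromatic.
Anion: 6 × 2 + 2 = 14 π electrons → 4(3)+2, aromatic.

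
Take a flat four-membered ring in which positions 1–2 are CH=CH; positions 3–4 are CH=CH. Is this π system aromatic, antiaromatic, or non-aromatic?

Antiaromatic

All ring atoms are sp² and supply a p orbital to the ring (every atom in a ring double bond is sp² and brings one electron to the p orbital); the conjugation is uninterrupted.
π-electron count: 2 × 2 = 4 from the 2 double-bond units.
4 = 4(1); a planar, fully conjugated 4n system is antiaromatic.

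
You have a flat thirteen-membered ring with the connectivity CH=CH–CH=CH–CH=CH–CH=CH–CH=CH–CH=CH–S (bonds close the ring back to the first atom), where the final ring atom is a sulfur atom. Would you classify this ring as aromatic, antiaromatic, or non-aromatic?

Check conjugation: every atom in a ring double bond is sp² and brings one electron to the p orbital; the sulfur donates one lone pair from its p orbital — every position has a p orbital, so the cyclic π system is continuous.
Counting π electrons: 6 × 2 = 12 from the double-bond units + 2 from the S atom = 14.
Since 14 = 4·3 + 2, the ring meets the 4n+2 criterion.

Aromatic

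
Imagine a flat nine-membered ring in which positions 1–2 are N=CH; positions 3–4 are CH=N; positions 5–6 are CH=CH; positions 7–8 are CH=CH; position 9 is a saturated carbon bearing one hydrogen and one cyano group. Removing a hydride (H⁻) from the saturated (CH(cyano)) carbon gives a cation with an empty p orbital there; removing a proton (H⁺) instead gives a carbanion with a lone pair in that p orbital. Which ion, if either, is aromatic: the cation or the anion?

In either ion the ring is fully conjugated: every atom, including the new sp² carbon, supplies a p orbital.
Cation: 4 × 2 + 0 = 8 π electrons → 4(2), antiaromatic.
Anion: 4 × 2 + 2 = 10 π electrons → 4(2)+2, aromatic.

The anion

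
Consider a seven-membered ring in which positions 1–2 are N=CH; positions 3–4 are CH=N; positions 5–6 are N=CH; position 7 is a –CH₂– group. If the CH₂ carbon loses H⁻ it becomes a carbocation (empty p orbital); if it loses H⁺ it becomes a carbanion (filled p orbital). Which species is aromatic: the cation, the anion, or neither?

The cation

In both ions every ring atom is sp² and contributes a p orbital, so both rings are fully conjugated.
Cation: 3 × 2 + 0 = 6 π electrons → 4(1)+2, aromatic.
Anion: 3 × 2 + 2 = 8 π electrons → 4(2), antiaromatic.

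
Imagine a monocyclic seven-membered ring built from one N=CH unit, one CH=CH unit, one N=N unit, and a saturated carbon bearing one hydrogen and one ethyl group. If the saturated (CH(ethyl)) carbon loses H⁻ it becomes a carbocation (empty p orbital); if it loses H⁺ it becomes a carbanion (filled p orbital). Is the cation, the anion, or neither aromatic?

The cation

In either ion the ring is fully conjugated: every atom, including the new sp² carbon, supplies a p orbital.
Cation: 3 × 2 + 0 = 6 π electrons → 4(1)+2, aromatic.
Anion: 3 × 2 + 2 = 8 π electrons → 4(2), antiaromatic.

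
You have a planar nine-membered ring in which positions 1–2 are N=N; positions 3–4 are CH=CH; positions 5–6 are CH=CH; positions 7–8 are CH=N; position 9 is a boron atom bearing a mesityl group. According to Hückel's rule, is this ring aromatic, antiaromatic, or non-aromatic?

Every ring atom contributes a p orbital perpendicular to the ring (the double-bond atoms are sp², each contributing one p electron; the doubly-bonded nitrogens are pyridine-type — their lone pairs lie in the ring plane, leaving one electron in the p orbital; the boron has an empty p orbital), so the π system is cyclic and fully conjugated.
Tallying contributions gives 4 × 2 = 8 from the double-bond units + 0 from the B(mesityl) atom = 8.
8 is a 4n count (n = 2), so the planar conjugated ring is antiaromatic.

Antiaromatic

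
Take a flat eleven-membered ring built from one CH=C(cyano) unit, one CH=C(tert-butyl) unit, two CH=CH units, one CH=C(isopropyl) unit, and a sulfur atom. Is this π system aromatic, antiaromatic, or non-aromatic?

Every ring atom contributes a p orbital perpendicular to the ring (the double-bond atoms are sp², each contributing one p electron; the sulfur donates one lone pair from its p orbital), so the π system is cyclic and fully conjugated.
π-electron count: 5 × 2 = 10 from the double-bond units + 2 from the S atom = 12.
12 = 4(3); a planar, fully conjugated 4n system is antiaromatic.

Antiaromatic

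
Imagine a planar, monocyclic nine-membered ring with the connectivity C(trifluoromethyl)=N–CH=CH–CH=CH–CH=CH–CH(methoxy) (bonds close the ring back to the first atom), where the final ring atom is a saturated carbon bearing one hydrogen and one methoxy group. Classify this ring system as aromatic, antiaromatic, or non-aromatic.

The CH(methoxy) position has four σ bonds — that saturated carbon is sp³ and has no p orbital in the ring π system — so the cyclic conjugation is interrupted.
Broken conjugation rules out both aromaticity and antiaromaticity.

Non-aromatic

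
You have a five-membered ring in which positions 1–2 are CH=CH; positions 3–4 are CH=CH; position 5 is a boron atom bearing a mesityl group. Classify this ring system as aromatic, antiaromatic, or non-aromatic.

Check conjugation: each doubly-bonded ring atom is sp² with one p-orbital electron; the boron has an empty p orbital — every position has a p orbital, so the cyclic π system is continuous.
Adding the contributions, 2 × 2 = 4 from the double-bond units + 0 from the B(mesityl) atom = 4.
4 = 4(1); a planar, fully conjugated 4n system is antiaromatic.

Antiaromatic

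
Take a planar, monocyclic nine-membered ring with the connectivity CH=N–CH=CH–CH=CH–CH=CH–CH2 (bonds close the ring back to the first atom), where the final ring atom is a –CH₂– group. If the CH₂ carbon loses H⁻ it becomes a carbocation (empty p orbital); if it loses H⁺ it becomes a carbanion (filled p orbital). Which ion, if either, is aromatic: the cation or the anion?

Both ions have a continuous loop of p orbitals — each ring atom is sp².
Cation: 4 × 2 + 0 = 8 π electrons → 4(2), antiaromatic.
Anion: 4 × 2 + 2 = 10 π electrons → 4(2)+2, aromatic.

The anion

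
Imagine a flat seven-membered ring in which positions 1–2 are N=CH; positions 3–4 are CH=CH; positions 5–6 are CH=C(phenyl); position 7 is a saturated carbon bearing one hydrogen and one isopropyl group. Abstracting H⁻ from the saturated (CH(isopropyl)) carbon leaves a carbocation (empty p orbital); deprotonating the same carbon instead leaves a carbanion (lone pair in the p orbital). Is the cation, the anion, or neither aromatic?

In either ion the ring is fully conjugated: every atom, including the new sp² carbon, supplies a p orbital.
Cation: 3 × 2 + 0 = 6 π electrons → 4(1)+2, aromatic.
Anion: 3 × 2 + 2 = 8 π electrons → 4(2), antiaromatic.

The cation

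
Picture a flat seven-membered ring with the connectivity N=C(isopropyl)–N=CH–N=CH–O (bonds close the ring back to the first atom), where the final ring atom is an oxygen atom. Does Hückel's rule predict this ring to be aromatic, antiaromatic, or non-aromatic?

All ring atoms are sp² and supply a p orbital to the ring (every atom in a ring double bond is sp² and brings one electron to the p orbital; each =N– nitrogen is pyridine-type (lone pair in the sp² plane, one electron in the p orbital); the oxygen donates one lone pair from its p orbital); the conjugation is uninterrupted.
Tallying contributions gives 3 × 2 = 6 from the double-bond units + 2 from the O atom = 8.
With 8 = 4·2 π electrons, Hückel's rule classifies the planar ring as antiaromatic.

Antiaromatic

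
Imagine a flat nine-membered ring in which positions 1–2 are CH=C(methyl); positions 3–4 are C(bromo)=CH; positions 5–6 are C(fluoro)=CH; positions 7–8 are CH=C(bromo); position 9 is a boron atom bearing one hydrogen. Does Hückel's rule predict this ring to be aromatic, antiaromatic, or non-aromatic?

Antiaromatic

The p orbitals form a continuous loop: each doubly-bonded ring atom is sp² with one p-orbital electron; the boron has an empty p orbital. The ring is fully conjugated.
Counting π electrons: 4 × 2 = 8 from the double-bond units + 0 from the BH atom = 8.
With 8 = 4·2 π electrons, Hückel's rule classifies the planar ring as antiaromatic.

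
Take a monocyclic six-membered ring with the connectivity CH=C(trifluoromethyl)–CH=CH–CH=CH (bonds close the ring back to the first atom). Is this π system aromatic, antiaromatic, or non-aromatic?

Aromatic

All ring atoms are sp² and supply a p orbital to the ring (every atom in a ring double bond is sp² and brings one electron to the p orbital); the conjugation is uninterrupted.
Adding the contributions, 3 × 2 = 6 from the 3 double-bond units.
That gives a 4n+2 count (6, n = 1).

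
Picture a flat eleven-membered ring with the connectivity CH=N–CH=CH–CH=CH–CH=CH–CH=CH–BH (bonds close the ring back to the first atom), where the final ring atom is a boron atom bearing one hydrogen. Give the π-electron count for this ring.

10

Check conjugation: each doubly-bonded ring atom is sp² with one p-orbital electron; each sp² =N– keeps its lone pair in-plane and puts one electron into the π system; the boron has an empty p orbital — every position has a p orbital, so the cyclic π system is continuous.
Adding the contributions, 5 × 2 = 10 from the double-bond units + 0 from the BH atom = 10.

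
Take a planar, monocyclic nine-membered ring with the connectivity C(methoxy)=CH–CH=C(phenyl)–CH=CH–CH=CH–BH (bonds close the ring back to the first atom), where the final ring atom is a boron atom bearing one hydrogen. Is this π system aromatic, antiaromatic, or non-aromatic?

Check conjugation: every atom in a ring double bond is sp² and brings one electron to the p orbital; the boron has an empty p orbital — every position has a p orbital, so the cyclic π system is continuous.
Counting π electrons: 4 × 2 = 8 from the double-bond units + 0 from the BH atom = 8.
With 8 = 4·2 π electrons, Hückel's rule classifies the planar ring as antiaromatic.

Antiaromatic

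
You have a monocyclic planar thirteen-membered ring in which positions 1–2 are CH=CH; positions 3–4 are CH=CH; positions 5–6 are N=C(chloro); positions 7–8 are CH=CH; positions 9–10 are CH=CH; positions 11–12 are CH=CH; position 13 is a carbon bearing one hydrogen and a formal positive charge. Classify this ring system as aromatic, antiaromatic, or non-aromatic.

Antiaromatic

The p orbitals form a continuous loop: each doubly-bonded ring atom is sp² with one p-orbital electron; each =N– nitrogen is pyridine-type (lone pair in the sp² plane, one electron in the p orbital); the carbocation has an empty p orbital. The ring is fully conjugated.
Tallying contributions gives 6 × 2 = 12 from the double-bond units + 0 from the CH(+) atom = 12.
With 12 = 4·3 π electrons, Hückel's rule classifies the planar ring as antiaromatic.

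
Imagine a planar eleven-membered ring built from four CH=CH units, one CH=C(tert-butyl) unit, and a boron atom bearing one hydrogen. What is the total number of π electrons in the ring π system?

All ring atoms are sp² and supply a p orbital to the ring (every atom in a ring double bond is sp² and brings one electron to the p orbital; the boron has an empty p orbital); the conjugation is uninterrupted.
π-electron count: 5 × 2 = 10 from the double-bond units + 0 from the BH atom = 10.

10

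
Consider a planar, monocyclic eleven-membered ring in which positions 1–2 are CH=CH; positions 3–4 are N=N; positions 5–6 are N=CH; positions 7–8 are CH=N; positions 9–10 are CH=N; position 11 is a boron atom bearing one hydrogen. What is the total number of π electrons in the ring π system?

Check conjugation: every atom in a ring double bond is sp² and brings one electron to the p orbital; each =N– nitrogen is pyridine-type (lone pair in the sp² plane, one electron in the p orbital); the boron has an empty p orbital — every position has a p orbital, so the cyclic π system is continuous.
Adding the contributions, 5 × 2 = 10 from the double-bond units + 0 from the BH atom = 10.

10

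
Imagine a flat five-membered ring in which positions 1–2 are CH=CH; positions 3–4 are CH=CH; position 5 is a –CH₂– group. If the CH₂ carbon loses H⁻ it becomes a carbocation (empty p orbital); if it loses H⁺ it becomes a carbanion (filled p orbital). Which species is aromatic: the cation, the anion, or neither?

The anion

Once that carbon is sp², every ring atom has a p orbital and both ions are fully conjugated.
Cation: 2 × 2 + 0 = 4 π electrons → 4(1), antiaromatic.
Anion: 2 × 2 + 2 = 6 π electrons → 4(1)+2, aromatic.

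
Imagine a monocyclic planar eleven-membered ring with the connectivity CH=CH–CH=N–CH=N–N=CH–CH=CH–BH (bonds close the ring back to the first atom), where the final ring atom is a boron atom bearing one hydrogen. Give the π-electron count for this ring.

10

All ring atoms are sp² and supply a p orbital to the ring (each doubly-bonded ring atom is sp² with one p-orbital electron; the doubly-bonded nitrogens are pyridine-type — their lone pairs lie in the ring plane, leaving one electron in the p orbital; the boron has an empty p orbital); the conjugation is uninterrupted.
Tallying contributions gives 5 × 2 = 10 from the double-bond units + 0 from the BH atom = 10.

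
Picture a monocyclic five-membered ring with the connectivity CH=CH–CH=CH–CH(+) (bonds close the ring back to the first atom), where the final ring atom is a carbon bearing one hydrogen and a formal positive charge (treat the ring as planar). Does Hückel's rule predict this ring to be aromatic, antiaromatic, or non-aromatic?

Check conjugation: every atom in a ring double bond is sp² and brings one electron to the p orbital; the carbocation has an empty p orbital — every position has a p orbital, so the cyclic π system is continuous.
Adding the contributions, 2 × 2 = 4 from the double-bond units + 0 from the CH(+) atom = 4.
With 4 = 4·1 π electrons, Hückel's rule classifies the planar ring as antiaromatic.
This is the cyclopentadienyl cation.

Antiaromatic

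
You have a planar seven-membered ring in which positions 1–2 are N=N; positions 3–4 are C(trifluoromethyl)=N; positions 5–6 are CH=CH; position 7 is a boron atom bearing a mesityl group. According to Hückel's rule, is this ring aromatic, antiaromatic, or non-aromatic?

Check conjugation: every atom in a ring double bond is sp² and brings one electron to the p orbital; the doubly-bonded nitrogens are pyridine-type — their lone pairs lie in the ring plane, leaving one electron in the p orbital; the boron has an empty p orbital — every position has a p orbital, so the cyclic π system is continuous.
Tallying contributions gives 3 × 2 = 6 from the double-bond units + 0 from the B(mesityl) atom = 6.
That gives a 4n+2 count (6, n = 1).

Aromatic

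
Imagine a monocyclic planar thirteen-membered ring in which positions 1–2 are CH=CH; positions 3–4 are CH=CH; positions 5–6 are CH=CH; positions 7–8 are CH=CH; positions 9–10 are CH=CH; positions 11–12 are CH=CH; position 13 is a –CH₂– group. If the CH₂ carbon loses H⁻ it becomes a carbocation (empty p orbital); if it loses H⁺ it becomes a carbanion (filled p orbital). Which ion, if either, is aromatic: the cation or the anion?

The anion

In both ions every ring atom is sp² and contributes a p orbital, so both rings are fully conjugated.
Cation: 6 × 2 + 0 = 12 π electrons → 4(3), antiaromatic.
Anion: 6 × 2 + 2 = 14 π electrons → 4(3)+2, aromatic.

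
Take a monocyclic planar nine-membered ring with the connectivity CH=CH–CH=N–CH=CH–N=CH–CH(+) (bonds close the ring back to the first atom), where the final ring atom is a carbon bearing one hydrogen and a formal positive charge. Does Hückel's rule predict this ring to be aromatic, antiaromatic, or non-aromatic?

The p orbitals form a continuous loop: the double-bond atoms are sp², each contributing one p electron; the doubly-bonded nitrogens are pyridine-type — their lone pairs lie in the ring plane, leaving one electron in the p orbital; the carbocation has an empty p orbital. The ring is fully conjugated.
π-electron count: 4 × 2 = 8 from the double-bond units + 0 from the CH(+) atom = 8.
A 4n π count (8, n = 2) in a planar conjugated ring means antiaromatic.

Antiaromatic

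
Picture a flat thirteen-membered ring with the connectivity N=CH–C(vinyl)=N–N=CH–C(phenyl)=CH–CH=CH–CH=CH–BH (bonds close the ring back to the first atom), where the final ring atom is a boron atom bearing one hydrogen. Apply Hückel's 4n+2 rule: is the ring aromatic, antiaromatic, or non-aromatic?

Antiaromatic

All ring atoms are sp² and supply a p orbital to the ring (the double-bond atoms are sp², each contributing one p electron; each =N– nitrogen is pyridine-type (lone pair in the sp² plane, one electron in the p orbital); the boron has an empty p orbital); the conjugation is uninterrupted.
Adding the contributions, 6 × 2 = 12 from the double-bond units + 0 from the BH atom = 12.
With 12 = 4·3 π electrons, Hückel's rule classifies the planar ring as antiaromatic.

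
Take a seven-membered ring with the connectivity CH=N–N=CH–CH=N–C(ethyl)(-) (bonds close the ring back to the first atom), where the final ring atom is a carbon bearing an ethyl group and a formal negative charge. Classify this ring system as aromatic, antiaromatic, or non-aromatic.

Every ring atom contributes a p orbital perpendicular to the ring (every atom in a ring double bond is sp² and brings one electron to the p orbital; each sp² =N– keeps its lone pair in-plane and puts one electron into the π system; the carbanion's lone pair occupies the p orbital), so the π system is cyclic and fully conjugated.
Tallying contributions gives 3 × 2 = 6 from the double-bond units + 2 from the C(ethyl)(-) atom = 8.
8 is a 4n count (n = 2), so the planar conjugated ring is antiaromatic.

Antiaromatic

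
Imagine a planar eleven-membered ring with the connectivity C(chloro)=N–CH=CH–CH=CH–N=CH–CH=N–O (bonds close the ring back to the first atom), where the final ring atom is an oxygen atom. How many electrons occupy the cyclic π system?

12

Check conjugation: every atom in a ring double bond is sp² and brings one electron to the p orbital; each =N– nitrogen is pyridine-type (lone pair in the sp² plane, one electron in the p orbital); the oxygen donates one lone pair from its p orbital — every position has a p orbital, so the cyclic π system is continuous.
π-electron count: 5 × 2 = 10 from the double-bond units + 2 from the O atom = 12.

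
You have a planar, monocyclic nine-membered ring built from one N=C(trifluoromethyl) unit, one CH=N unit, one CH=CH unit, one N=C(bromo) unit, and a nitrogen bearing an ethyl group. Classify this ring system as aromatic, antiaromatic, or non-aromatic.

Check conjugation: every atom in a ring double bond is sp² and brings one electron to the p orbital; the doubly-bonded nitrogens are pyridine-type — their lone pairs lie in the ring plane, leaving one electron in the p orbital; the pyrrole-type nitrogen donates its lone pair from the p orbital — every position has a p orbital, so the cyclic π system is continuous.
Tallying contributions gives 4 × 2 = 8 from the double-bond units + 2 from the N(ethyl) atom = 10.
With 10 π electrons (n = 2), the Hückel 4n+2 condition holds.

Aromatic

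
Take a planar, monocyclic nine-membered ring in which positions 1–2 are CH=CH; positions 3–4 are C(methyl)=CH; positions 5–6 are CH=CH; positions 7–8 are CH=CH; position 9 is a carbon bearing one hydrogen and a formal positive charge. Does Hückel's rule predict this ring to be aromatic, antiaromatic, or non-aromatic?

Check conjugation: every atom in a ring double bond is sp² and brings one electron to the p orbital; the carbocation has an empty p orbital — every position has a p orbital, so the cyclic π system is continuous.
Tallying contributions gives 4 × 2 = 8 from the double-bond units + 0 from the CH(+) atom = 8.
8 is a 4n count (n = 2), so the planar conjugated ring is antiaromatic.

Antiaromatic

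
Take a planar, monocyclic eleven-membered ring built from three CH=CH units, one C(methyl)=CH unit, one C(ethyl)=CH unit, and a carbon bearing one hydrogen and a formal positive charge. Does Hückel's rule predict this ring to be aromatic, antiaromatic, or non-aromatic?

Every ring atom contributes a p orbital perpendicular to the ring (each doubly-bonded ring atom is sp² with one p-orbital electron; the carbocation has an empty p orbital), so the π system is cyclic and fully conjugated.
Adding the contributions, 5 × 2 = 10 from the double-bond units + 0 from the CH(+) atom = 10.
10 = 4(2) + 2, which satisfies Hückel's 4n+2 rule.

Aromatic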